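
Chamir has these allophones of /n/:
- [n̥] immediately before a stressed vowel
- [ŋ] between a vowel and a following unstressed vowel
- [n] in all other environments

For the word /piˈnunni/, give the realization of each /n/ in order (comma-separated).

[n̥], [n], [n]

Occurrence 1 (position 3): immediately before a stressed vowel → [n̥].
Occurrence 2 (position 5): no conditioning environment matches → elsewhere allophone [n].
Occurrence 3 (position 6): no conditioning environment matches → elsewhere allophone [n].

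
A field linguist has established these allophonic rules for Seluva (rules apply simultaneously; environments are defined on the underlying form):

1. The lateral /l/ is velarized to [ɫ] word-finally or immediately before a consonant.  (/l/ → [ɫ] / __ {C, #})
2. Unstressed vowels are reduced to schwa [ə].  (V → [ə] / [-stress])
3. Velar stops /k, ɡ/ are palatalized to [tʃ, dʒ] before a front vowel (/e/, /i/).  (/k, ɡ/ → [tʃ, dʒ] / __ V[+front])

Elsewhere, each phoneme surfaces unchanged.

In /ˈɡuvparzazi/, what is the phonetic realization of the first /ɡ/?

[ɡ]

/ɡ/ (word-initial) fails the environment for rule 3, so it stays [ɡ].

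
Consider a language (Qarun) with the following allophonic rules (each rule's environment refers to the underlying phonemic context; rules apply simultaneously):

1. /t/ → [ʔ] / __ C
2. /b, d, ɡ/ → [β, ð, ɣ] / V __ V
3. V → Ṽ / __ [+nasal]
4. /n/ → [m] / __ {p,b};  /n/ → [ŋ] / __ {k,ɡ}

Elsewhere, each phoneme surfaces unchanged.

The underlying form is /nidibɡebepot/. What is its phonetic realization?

[niðibɡeβepot]

/n/ — word-initial; rule 4 does not apply here → [n].
/i/ (between /n/ and /d/): rule 3 targets it, but not before a nasal consonant → unchanged [i].
Rule 2 applies to /d/ (between /i/ and /i/: between two vowels) → [ð].
/i/ — between /d/ and /b/; rule 3 does not apply here → [i].
/b/ (between /i/ and /ɡ/): rule 2 targets it, but not between two vowels → unchanged [b].
/ɡ/ (between /b/ and /e/) fails the environment for rule 2, so it stays [ɡ].
/e/ (between /ɡ/ and /b/): rule 3 targets it, but not before a nasal consonant → unchanged [e].
/b/ meets the environment for rule 2 (between two vowels) → [β].
/e/ — between /b/ and /p/; rule 3 does not apply here → [e].
/o/ (between /p/ and /t/) fails the environment for rule 3, so it stays [o].
/t/ (word-final): rule 1 targets it, but not immediately before a consonant → unchanged [t].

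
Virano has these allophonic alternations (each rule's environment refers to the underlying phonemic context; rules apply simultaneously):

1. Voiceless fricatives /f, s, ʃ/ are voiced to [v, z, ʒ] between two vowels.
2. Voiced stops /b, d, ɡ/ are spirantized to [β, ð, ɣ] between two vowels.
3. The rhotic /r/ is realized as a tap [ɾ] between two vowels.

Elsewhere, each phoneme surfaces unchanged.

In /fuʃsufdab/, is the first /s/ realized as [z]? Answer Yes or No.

No

/s/ — between /ʃ/ and /u/; rule 1 does not apply here → [s].
The actual realization is [s], not [z].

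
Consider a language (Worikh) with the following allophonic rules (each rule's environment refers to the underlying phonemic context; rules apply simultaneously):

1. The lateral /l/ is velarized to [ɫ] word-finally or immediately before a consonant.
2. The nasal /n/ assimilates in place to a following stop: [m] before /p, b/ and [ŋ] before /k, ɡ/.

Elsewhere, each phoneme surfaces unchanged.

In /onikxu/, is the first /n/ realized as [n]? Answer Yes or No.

/n/ — between /o/ and /i/; rule 2 does not apply here → [n].
The actual realization is [n], which matches [n].

Yes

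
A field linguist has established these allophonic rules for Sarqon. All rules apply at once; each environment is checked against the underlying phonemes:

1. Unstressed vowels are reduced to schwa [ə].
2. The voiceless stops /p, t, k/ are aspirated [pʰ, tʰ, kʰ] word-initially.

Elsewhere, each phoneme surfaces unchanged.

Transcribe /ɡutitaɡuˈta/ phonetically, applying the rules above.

[ɡətətəɡəˈta]

/u/ (between /ɡ/ and /t/) occurs in an unstressed syllable → [ə] by rule 1.
/t/ (between /u/ and /i/) fails the environment for rule 2, so it stays [t].
Rule 1 applies to /i/ (between /t/ and /t/: in an unstressed syllable) → [ə].
/t/ (between /i/ and /a/): rule 2 targets it, but not word-initially → unchanged [t].
/a/ — between /t/ and /ɡ/, in an unstressed syllable — surfaces as [ə] (rule 1).
/u/ — between /ɡ/ and /t/, in an unstressed syllable — surfaces as [ə] (rule 1).
/t/ (between /u/ and /a/): rule 2 targets it, but not word-initially → unchanged [t].
/a/ (word-final): rule 1 targets it, but not in an unstressed syllable → unchanged [a].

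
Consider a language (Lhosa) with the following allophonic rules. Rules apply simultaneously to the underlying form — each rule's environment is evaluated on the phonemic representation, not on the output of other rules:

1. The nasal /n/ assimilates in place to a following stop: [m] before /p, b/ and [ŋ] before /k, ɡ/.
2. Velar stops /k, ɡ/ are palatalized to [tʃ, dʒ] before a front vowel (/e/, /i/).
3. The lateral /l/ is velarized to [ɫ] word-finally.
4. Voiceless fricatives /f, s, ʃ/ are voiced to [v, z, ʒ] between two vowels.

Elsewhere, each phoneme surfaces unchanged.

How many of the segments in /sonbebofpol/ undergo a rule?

Segments that undergo a rule: /n/ → [m] (rule 1); /l/ → [ɫ] (rule 3).
All other segments surface unchanged.

2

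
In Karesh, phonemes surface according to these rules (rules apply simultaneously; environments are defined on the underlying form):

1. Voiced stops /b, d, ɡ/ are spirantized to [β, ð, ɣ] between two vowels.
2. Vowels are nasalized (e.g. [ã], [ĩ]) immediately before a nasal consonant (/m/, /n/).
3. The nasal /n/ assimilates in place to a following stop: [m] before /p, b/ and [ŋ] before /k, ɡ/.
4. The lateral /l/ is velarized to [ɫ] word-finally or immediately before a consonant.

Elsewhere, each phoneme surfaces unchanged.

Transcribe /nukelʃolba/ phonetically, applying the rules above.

/n/ (word-initial) fails the environment for rule 3, so it stays [n].
/u/ — between /n/ and /k/; rule 2 does not apply here → [u].
/e/ (between /k/ and /l/): rule 2 targets it, but not before a nasal consonant → unchanged [e].
/l/ — between /e/ and /ʃ/, word-finally or immediately before a consonant — surfaces as [ɫ] (rule 4).
/o/ (between /ʃ/ and /l/) is in the target of rule 2 but the environment (before a nasal consonant) is not met → [o].
/l/ — between /o/ and /b/, word-finally or immediately before a consonant — surfaces as [ɫ] (rule 4).
/b/ (between /l/ and /a/) fails the environment for rule 1, so it stays [b].
/a/ (word-final): rule 2 targets it, but not before a nasal consonant → unchanged [a].

[nukeɫʃoɫba]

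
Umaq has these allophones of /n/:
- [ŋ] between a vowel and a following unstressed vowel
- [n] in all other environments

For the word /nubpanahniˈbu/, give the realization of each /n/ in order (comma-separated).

Occurrence 1 (position 1): no conditioning environment matches → elsewhere allophone [n].
Occurrence 2 (position 6): between a vowel and a following unstressed vowel → [ŋ].
Occurrence 3 (position 9): no conditioning environment matches → elsewhere allophone [n].

[n], [ŋ], [n]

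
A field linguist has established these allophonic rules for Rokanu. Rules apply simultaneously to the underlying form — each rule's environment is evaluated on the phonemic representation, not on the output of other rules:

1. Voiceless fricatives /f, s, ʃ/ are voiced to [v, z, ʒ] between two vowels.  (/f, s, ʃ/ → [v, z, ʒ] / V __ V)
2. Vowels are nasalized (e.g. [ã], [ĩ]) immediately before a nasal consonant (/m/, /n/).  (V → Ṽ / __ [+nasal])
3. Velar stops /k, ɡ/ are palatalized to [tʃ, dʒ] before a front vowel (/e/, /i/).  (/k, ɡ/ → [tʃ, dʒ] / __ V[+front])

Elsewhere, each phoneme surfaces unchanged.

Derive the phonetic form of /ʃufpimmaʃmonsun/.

[ʃufpĩmmaʃmõnsũn]

/ʃ/ (word-initial) is in the target of rule 1 but the environment (between two vowels) is not met → [ʃ].
/u/ — between /ʃ/ and /f/; rule 2 does not apply here → [u].
/f/ (between /u/ and /p/) is in the target of rule 1 but the environment (between two vowels) is not met → [f].
/i/ meets the environment for rule 2 (before a nasal consonant) → [ĩ].
/a/ (between /m/ and /ʃ/): rule 2 targets it, but not before a nasal consonant → unchanged [a].
/ʃ/ (between /a/ and /m/): rule 1 targets it, but not between two vowels → unchanged [ʃ].
/o/ — between /m/ and /n/, before a nasal consonant — surfaces as [õ] (rule 2).
/s/ (between /n/ and /u/): rule 1 targets it, but not between two vowels → unchanged [s].
/u/ (between /s/ and /n/): before a nasal consonant, so rule 2 applies → [ũ].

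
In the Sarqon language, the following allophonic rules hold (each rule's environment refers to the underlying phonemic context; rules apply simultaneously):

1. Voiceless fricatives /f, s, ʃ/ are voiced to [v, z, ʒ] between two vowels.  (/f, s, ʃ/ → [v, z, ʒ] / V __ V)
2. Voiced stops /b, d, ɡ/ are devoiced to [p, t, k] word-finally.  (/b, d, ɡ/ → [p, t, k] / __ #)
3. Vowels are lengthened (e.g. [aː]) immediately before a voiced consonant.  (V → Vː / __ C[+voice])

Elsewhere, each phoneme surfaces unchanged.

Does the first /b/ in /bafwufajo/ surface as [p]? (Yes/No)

/b/ (word-initial) fails the environment for rule 2, so it stays [b].
The actual realization is [b], not [p].

No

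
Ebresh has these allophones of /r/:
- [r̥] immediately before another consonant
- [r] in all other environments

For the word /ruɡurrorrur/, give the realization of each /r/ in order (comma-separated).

Occurrence 1 (position 1): no conditioning environment matches → elsewhere allophone [r].
Occurrence 2 (position 5): immediately before another consonant → [r̥].
Occurrence 3 (position 6): no conditioning environment matches → elsewhere allophone [r].
Occurrence 4 (position 8): immediately before another consonant → [r̥].
Occurrence 5 (position 9): no conditioning environment matches → elsewhere allophone [r].
Occurrence 6 (position 11): no conditioning environment matches → elsewhere allophone [r].

[r], [r̥], [r], [r̥], [r], [r]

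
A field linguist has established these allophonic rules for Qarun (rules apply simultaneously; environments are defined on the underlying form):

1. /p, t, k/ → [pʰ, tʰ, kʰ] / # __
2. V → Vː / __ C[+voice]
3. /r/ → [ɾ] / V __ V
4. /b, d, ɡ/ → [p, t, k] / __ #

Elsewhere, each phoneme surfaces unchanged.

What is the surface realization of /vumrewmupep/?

/v/ (word-initial) is unaffected → [v].
Rule 2 applies to /u/ (between /v/ and /m/: before a voiced consonant) → [uː].
/m/ stays [m].
/r/ (between /m/ and /e/) is in the target of rule 3 but the environment (between two vowels) is not met → [r].
/e/ (between /r/ and /w/) occurs before a voiced consonant → [eː] by rule 2.
/w/ (between /e/ and /m/) is unaffected → [w].
/m/ — not in any rule's target class → [m].
/u/ (between /m/ and /p/) fails the environment for rule 2, so it stays [u].
/p/ — between /u/ and /e/; rule 1 does not apply here → [p].
/e/ (between /p/ and /p/) is in the target of rule 2 but the environment (before a voiced consonant) is not met → [e].
/p/ — word-final; rule 1 does not apply here → [p].

[vuːmreːwmupep]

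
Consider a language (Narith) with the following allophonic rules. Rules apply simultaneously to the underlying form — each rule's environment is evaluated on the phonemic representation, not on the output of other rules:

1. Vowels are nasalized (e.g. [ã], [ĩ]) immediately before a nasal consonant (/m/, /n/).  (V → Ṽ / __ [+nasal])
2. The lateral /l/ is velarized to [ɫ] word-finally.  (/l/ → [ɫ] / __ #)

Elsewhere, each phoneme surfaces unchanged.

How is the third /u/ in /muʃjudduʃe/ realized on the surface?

/u/ (between /d/ and /ʃ/): rule 1 targets it, but not before a nasal consonant → unchanged [u].

[u]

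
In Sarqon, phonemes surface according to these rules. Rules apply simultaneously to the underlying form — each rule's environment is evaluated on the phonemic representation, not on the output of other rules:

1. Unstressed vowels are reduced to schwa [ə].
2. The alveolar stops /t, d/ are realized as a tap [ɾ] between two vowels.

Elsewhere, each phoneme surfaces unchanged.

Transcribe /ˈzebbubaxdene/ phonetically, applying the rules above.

/z/ stays [z].
/e/ (between /z/ and /b/): rule 1 targets it, but not in an unstressed syllable → unchanged [e].
/b/ stays [b].
/b/ (between /b/ and /u/): no rule targets it → [b].
/u/ (between /b/ and /b/): in an unstressed syllable, so rule 1 applies → [ə].
/b/ (between /u/ and /a/) is unaffected → [b].
/a/ meets the environment for rule 1 (in an unstressed syllable) → [ə].
/x/ stays [x].
/d/ (between /x/ and /e/) fails the environment for rule 2, so it stays [d].
/e/ (between /d/ and /n/): in an unstressed syllable, so rule 1 applies → [ə].
/n/ stays [n].
/e/ meets the environment for rule 1 (in an unstressed syllable) → [ə].

[ˈzebbəbəxdənə]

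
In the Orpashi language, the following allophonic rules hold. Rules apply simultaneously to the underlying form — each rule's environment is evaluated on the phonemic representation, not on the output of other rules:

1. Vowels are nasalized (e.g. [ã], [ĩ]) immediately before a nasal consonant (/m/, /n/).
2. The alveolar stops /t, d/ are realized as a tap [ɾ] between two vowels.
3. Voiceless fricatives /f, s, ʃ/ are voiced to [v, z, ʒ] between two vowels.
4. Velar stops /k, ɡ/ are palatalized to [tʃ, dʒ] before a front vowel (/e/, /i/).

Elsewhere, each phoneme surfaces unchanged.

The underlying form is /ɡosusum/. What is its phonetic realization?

/ɡ/ (word-initial) fails the environment for rule 4, so it stays [ɡ].
/o/ — between /ɡ/ and /s/; rule 1 does not apply here → [o].
/s/ (between /o/ and /u/) occurs between two vowels → [z] by rule 3.
/u/ (between /s/ and /s/) is in the target of rule 1 but the environment (before a nasal consonant) is not met → [u].
/s/ — between /u/ and /u/, between two vowels — surfaces as [z] (rule 3).
/u/ (between /s/ and /m/): before a nasal consonant, so rule 1 applies → [ũ].
/m/ — not in any rule's target class → [m].

[ɡozuzũm]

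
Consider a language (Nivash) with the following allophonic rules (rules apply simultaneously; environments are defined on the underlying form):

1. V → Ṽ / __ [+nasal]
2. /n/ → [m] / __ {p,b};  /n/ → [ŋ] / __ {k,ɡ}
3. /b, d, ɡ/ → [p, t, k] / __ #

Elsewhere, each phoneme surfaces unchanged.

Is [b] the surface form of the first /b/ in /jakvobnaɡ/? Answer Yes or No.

Yes

/b/ (between /o/ and /n/) is in the target of rule 3 but the environment (word-finally) is not met → [b].
The actual realization is [b], which matches [b].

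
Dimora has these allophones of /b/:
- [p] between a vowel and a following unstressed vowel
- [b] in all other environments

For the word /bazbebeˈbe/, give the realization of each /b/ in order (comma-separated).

Occurrence 1 (position 1): no conditioning environment matches → elsewhere allophone [b].
Occurrence 2 (position 4): no conditioning environment matches → elsewhere allophone [b].
Occurrence 3 (position 6): between a vowel and a following unstressed vowel → [p].
Occurrence 4 (position 8): no conditioning environment matches → elsewhere allophone [b].

[b], [b], [p], [b]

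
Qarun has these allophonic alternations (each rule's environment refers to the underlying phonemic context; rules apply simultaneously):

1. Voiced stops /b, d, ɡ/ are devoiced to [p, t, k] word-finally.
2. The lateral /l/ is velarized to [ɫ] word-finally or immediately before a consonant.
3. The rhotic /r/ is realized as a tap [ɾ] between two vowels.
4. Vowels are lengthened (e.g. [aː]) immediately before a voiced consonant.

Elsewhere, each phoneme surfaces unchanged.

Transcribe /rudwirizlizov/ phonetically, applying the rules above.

/r/ — word-initial; rule 3 does not apply here → [r].
Rule 4 applies to /u/ (between /r/ and /d/: before a voiced consonant) → [uː].
/d/ (between /u/ and /w/) fails the environment for rule 1, so it stays [d].
/w/ (between /d/ and /i/) is unaffected → [w].
/i/ — between /w/ and /r/, before a voiced consonant — surfaces as [iː] (rule 4).
Rule 3 applies to /r/ (between /i/ and /i/: between two vowels) → [ɾ].
/i/ (between /r/ and /z/): before a voiced consonant, so rule 4 applies → [iː].
/z/ stays [z].
/l/ — between /z/ and /i/; rule 2 does not apply here → [l].
/i/ — between /l/ and /z/, before a voiced consonant — surfaces as [iː] (rule 4).
/z/ (between /i/ and /o/): no rule targets it → [z].
/o/ (between /z/ and /v/): before a voiced consonant, so rule 4 applies → [oː].
/v/ (word-final) is unaffected → [v].

[ruːdwiːɾiːzliːzoːv]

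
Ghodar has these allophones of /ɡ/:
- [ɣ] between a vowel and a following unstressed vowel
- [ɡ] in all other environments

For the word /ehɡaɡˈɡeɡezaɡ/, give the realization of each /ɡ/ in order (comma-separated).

Occurrence 1 (position 3): no conditioning environment matches → elsewhere allophone [ɡ].
Occurrence 2 (position 5): no conditioning environment matches → elsewhere allophone [ɡ].
Occurrence 3 (position 6): no conditioning environment matches → elsewhere allophone [ɡ].
Occurrence 4 (position 8): between a vowel and a following unstressed vowel → [ɣ].
Occurrence 5 (position 12): no conditioning environment matches → elsewhere allophone [ɡ].

[ɡ], [ɡ], [ɡ], [ɣ], [ɡ]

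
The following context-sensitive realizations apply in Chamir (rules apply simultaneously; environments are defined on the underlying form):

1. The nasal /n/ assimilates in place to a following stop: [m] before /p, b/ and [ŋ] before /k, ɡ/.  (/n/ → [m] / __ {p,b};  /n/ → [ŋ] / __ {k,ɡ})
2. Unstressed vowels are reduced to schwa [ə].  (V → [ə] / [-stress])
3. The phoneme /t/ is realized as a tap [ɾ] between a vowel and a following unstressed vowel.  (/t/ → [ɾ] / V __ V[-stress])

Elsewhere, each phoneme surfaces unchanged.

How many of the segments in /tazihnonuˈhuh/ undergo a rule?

4

Segments that undergo a rule: /a/ → [ə] (rule 2); /i/ → [ə] (rule 2); /o/ → [ə] (rule 2); /u/ → [ə] (rule 2).
All other segments surface unchanged.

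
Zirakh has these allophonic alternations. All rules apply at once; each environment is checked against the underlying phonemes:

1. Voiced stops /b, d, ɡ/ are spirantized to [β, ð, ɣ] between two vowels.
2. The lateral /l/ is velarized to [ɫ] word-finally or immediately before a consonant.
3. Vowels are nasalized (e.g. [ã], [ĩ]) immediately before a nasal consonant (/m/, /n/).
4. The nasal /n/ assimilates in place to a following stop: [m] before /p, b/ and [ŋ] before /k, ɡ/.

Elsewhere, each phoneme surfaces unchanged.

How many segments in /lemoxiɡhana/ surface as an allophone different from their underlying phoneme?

Segments that undergo a rule: /e/ → [ẽ] (rule 3); /a/ → [ã] (rule 3).
All other segments surface unchanged.

2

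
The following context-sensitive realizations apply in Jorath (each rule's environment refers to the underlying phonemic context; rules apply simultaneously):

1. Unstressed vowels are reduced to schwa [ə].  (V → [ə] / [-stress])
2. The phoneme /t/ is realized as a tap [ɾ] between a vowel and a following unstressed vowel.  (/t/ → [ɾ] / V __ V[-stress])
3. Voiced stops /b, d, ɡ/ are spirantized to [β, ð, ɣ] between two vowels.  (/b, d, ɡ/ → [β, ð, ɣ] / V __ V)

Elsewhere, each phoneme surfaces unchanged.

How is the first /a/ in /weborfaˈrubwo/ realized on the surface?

/a/ (between /f/ and /r/): in an unstressed syllable, so rule 1 applies → [ə].

[ə]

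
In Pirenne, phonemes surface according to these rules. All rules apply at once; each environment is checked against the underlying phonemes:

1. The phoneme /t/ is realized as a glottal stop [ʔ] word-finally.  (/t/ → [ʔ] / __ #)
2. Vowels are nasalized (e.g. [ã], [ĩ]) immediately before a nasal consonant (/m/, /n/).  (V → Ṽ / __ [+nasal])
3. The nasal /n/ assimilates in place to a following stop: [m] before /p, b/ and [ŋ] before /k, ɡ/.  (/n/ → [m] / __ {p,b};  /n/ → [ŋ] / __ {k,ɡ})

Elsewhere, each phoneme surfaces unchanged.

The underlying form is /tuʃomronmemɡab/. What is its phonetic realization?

/t/ (word-initial) is in the target of rule 1 but the environment (word-finally) is not met → [t].
/u/ (between /t/ and /ʃ/) is in the target of rule 2 but the environment (before a nasal consonant) is not met → [u].
/o/ — between /ʃ/ and /m/, before a nasal consonant — surfaces as [õ] (rule 2).
/o/ (between /r/ and /n/) occurs before a nasal consonant → [õ] by rule 2.
/n/ (between /o/ and /m/): rule 3 targets it, but not before a labial or velar stop → unchanged [n].
/e/ — between /m/ and /m/, before a nasal consonant — surfaces as [ẽ] (rule 2).
/a/ — between /ɡ/ and /b/; rule 2 does not apply here → [a].

[tuʃõmrõnmẽmɡab]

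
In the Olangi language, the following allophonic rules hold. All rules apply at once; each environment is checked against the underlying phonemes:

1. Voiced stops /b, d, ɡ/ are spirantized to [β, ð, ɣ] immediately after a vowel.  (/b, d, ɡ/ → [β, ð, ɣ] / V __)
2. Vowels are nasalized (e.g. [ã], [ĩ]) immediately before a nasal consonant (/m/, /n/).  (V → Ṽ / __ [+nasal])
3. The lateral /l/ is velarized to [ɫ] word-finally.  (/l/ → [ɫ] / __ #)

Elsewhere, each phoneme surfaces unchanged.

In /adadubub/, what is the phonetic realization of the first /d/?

[ð]

/d/ — between /a/ and /a/, immediately after a vowel — surfaces as [ð] (rule 1).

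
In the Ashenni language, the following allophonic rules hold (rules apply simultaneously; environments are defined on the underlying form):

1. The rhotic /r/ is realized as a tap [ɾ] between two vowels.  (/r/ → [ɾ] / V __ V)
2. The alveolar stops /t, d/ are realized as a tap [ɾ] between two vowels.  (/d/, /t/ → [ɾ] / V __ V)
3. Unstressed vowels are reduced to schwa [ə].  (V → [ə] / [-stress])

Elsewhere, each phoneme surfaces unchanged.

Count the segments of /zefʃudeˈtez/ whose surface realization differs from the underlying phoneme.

Segments that undergo a rule: /e/ → [ə] (rule 3); /u/ → [ə] (rule 3); /d/ → [ɾ] (rule 2); /e/ → [ə] (rule 3); /t/ → [ɾ] (rule 2).
All other segments surface unchanged.

5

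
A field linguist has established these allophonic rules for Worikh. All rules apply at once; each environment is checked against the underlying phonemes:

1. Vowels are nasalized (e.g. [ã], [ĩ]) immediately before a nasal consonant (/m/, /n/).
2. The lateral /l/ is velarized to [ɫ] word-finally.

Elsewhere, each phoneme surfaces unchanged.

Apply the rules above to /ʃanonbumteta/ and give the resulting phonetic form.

[ʃãnõnbũmteta]

/ʃ/ (word-initial) is unaffected → [ʃ].
/a/ (between /ʃ/ and /n/): before a nasal consonant, so rule 1 applies → [ã].
/n/ (between /a/ and /o/): no rule targets it → [n].
Rule 1 applies to /o/ (between /n/ and /n/: before a nasal consonant) → [õ].
/n/ (between /o/ and /b/) is unaffected → [n].
/b/ (between /n/ and /u/) is unaffected → [b].
Rule 1 applies to /u/ (between /b/ and /m/: before a nasal consonant) → [ũ].
/m/ — not in any rule's target class → [m].
/t/ (between /m/ and /e/) is unaffected → [t].
/e/ (between /t/ and /t/): rule 1 targets it, but not before a nasal consonant → unchanged [e].
/t/ — not in any rule's target class → [t].
/a/ (word-final): rule 1 targets it, but not before a nasal consonant → unchanged [a].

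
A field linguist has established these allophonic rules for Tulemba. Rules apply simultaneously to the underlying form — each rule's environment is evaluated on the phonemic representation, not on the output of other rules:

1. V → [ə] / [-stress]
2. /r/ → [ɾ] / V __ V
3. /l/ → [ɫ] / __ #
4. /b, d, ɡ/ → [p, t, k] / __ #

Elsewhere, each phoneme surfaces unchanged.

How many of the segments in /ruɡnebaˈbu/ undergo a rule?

Segments that undergo a rule: /u/ → [ə] (rule 1); /e/ → [ə] (rule 1); /a/ → [ə] (rule 1).
All other segments surface unchanged.

3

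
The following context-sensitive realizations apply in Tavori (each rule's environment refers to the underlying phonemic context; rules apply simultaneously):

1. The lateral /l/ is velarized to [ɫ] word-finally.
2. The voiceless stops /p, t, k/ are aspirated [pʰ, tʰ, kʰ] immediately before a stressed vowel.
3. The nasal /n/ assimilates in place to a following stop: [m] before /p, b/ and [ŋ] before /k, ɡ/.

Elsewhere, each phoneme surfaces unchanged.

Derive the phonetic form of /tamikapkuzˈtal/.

[tamikapkuzˈtʰaɫ]

/t/ (word-initial): rule 2 targets it, but not immediately before a stressed vowel → unchanged [t].
/k/ (between /i/ and /a/) fails the environment for rule 2, so it stays [k].
/p/ — between /a/ and /k/; rule 2 does not apply here → [p].
/k/ (between /p/ and /u/) is in the target of rule 2 but the environment (immediately before a stressed vowel) is not met → [k].
/t/ meets the environment for rule 2 (immediately before a stressed vowel) → [tʰ].
/l/ (word-final) occurs word-finally → [ɫ] by rule 1.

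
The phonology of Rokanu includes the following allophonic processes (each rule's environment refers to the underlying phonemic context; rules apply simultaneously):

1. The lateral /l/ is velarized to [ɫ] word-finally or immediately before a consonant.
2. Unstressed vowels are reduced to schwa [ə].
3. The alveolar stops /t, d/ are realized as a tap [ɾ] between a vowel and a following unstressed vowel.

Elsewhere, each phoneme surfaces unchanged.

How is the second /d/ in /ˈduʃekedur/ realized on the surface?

[ɾ]

/d/ — between /e/ and /u/, between a vowel and a following unstressed vowel — surfaces as [ɾ] (rule 3).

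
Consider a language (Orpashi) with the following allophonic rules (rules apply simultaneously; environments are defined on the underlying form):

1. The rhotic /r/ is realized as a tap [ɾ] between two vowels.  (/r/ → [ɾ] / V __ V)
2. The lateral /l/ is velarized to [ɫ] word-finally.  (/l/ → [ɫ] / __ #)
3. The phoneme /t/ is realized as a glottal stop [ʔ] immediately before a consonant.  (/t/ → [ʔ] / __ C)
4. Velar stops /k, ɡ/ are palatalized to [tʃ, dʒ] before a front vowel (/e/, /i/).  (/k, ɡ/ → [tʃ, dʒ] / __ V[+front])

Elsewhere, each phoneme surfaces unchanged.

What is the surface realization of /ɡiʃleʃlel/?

[dʒiʃleʃleɫ]

/ɡ/ meets the environment for rule 4 (before a front vowel) → [dʒ].
/i/ stays [i].
/ʃ/ stays [ʃ].
/l/ (between /ʃ/ and /e/) is in the target of rule 2 but the environment (word-finally) is not met → [l].
/e/ (between /l/ and /ʃ/) is unaffected → [e].
/ʃ/ stays [ʃ].
/l/ (between /ʃ/ and /e/) fails the environment for rule 2, so it stays [l].
/e/ (between /l/ and /l/): no rule targets it → [e].
Rule 2 applies to /l/ (word-final: word-finally) → [ɫ].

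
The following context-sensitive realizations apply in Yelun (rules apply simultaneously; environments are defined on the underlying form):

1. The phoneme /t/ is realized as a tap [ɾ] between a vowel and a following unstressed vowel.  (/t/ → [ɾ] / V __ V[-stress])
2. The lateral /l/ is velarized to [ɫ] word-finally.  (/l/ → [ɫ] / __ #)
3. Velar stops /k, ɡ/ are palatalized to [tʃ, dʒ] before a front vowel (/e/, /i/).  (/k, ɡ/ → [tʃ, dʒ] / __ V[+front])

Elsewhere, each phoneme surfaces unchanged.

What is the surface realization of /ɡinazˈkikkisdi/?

/ɡ/ (word-initial): before a front vowel, so rule 3 applies → [dʒ].
/i/ (between /ɡ/ and /n/) is unaffected → [i].
/n/ (between /i/ and /a/): no rule targets it → [n].
/a/ (between /n/ and /z/): no rule targets it → [a].
/z/ (between /a/ and /k/) is unaffected → [z].
/k/ meets the environment for rule 3 (before a front vowel) → [tʃ].
/i/ (between /k/ and /k/) is unaffected → [i].
/k/ (between /i/ and /k/): rule 3 targets it, but not before a front vowel → unchanged [k].
/k/ (between /k/ and /i/): before a front vowel, so rule 3 applies → [tʃ].
/i/ (between /k/ and /s/) is unaffected → [i].
/s/ (between /i/ and /d/) is unaffected → [s].
/d/ stays [d].
/i/ — not in any rule's target class → [i].

[dʒinazˈtʃiktʃisdi]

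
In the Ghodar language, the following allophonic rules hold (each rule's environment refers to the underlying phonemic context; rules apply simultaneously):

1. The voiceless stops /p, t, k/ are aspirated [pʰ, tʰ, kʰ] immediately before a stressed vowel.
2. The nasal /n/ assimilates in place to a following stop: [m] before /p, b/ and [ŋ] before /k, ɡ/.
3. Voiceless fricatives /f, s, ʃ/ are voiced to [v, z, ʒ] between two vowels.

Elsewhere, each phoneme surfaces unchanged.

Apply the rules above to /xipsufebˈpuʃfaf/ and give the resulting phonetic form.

[xipsuvebˈpʰuʃfaf]

/x/ (word-initial) is unaffected → [x].
/i/ (between /x/ and /p/): no rule targets it → [i].
/p/ (between /i/ and /s/) fails the environment for rule 1, so it stays [p].
/s/ (between /p/ and /u/) is in the target of rule 3 but the environment (between two vowels) is not met → [s].
/u/ stays [u].
/f/ meets the environment for rule 3 (between two vowels) → [v].
/e/ (between /f/ and /b/): no rule targets it → [e].
/b/ stays [b].
Rule 1 applies to /p/ (between /b/ and /u/: immediately before a stressed vowel) → [pʰ].
/u/ (between /p/ and /ʃ/): no rule targets it → [u].
/ʃ/ (between /u/ and /f/) fails the environment for rule 3, so it stays [ʃ].
/f/ (between /ʃ/ and /a/) fails the environment for rule 3, so it stays [f].
/a/ — not in any rule's target class → [a].
/f/ (word-final): rule 3 targets it, but not between two vowels → unchanged [f].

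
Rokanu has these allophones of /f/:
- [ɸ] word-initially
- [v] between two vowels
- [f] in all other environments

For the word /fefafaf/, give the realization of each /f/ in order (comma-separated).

[ɸ], [v], [v], [f]

Occurrence 1 (position 1): word-initially → [ɸ].
Occurrence 2 (position 3): between two vowels → [v].
Occurrence 3 (position 5): between two vowels → [v].
Occurrence 4 (position 7): no conditioning environment matches → elsewhere allophone [f].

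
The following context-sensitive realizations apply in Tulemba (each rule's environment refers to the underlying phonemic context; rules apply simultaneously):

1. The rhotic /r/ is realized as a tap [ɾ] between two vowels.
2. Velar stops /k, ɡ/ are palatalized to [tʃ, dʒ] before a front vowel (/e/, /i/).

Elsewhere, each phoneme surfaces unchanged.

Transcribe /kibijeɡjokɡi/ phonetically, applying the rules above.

Rule 2 applies to /k/ (word-initial: before a front vowel) → [tʃ].
/i/ (between /k/ and /b/) is unaffected → [i].
/b/ stays [b].
/i/ (between /b/ and /j/): no rule targets it → [i].
/j/ — not in any rule's target class → [j].
/e/ (between /j/ and /ɡ/): no rule targets it → [e].
/ɡ/ (between /e/ and /j/) fails the environment for rule 2, so it stays [ɡ].
/j/ (between /ɡ/ and /o/): no rule targets it → [j].
/o/ stays [o].
/k/ (between /o/ and /ɡ/) is in the target of rule 2 but the environment (before a front vowel) is not met → [k].
/ɡ/ (between /k/ and /i/) occurs before a front vowel → [dʒ] by rule 2.
/i/ (word-final) is unaffected → [i].

[tʃibijeɡjokdʒi]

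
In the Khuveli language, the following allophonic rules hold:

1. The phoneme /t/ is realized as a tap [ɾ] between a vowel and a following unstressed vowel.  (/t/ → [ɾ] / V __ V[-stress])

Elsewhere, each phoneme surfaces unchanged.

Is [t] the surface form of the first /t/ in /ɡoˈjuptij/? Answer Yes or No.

/t/ (between /p/ and /i/) is in the target of rule 1 but the environment (between a vowel and a following unstressed vowel) is not met → [t].
The actual realization is [t], which matches [t].

Yes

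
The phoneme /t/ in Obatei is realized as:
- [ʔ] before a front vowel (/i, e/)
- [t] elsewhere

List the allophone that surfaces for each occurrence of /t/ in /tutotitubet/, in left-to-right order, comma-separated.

[t], [t], [ʔ], [t], [t]

Occurrence 1 (position 1): no conditioning environment matches → elsewhere allophone [t].
Occurrence 2 (position 3): no conditioning environment matches → elsewhere allophone [t].
Occurrence 3 (position 5): before a front vowel (/i, e/) → [ʔ].
Occurrence 4 (position 7): no conditioning environment matches → elsewhere allophone [t].
Occurrence 5 (position 11): no conditioning environment matches → elsewhere allophone [t].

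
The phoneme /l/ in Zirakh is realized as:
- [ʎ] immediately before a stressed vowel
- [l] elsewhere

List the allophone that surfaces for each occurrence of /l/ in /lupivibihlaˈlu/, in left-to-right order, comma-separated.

[l], [l], [ʎ]

Occurrence 1 (position 1): no conditioning environment matches → elsewhere allophone [l].
Occurrence 2 (position 10): no conditioning environment matches → elsewhere allophone [l].
Occurrence 3 (position 12): immediately before a stressed vowel → [ʎ].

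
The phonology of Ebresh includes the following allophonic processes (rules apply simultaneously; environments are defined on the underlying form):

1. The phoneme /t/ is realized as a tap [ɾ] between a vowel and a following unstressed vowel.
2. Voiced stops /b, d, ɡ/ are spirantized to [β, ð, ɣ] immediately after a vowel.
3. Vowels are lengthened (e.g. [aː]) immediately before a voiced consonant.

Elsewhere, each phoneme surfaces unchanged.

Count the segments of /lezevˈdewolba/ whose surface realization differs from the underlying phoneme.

4

Segments that undergo a rule: /e/ → [eː] (rule 3); /e/ → [eː] (rule 3); /e/ → [eː] (rule 3); /o/ → [oː] (rule 3).
All other segments surface unchanged.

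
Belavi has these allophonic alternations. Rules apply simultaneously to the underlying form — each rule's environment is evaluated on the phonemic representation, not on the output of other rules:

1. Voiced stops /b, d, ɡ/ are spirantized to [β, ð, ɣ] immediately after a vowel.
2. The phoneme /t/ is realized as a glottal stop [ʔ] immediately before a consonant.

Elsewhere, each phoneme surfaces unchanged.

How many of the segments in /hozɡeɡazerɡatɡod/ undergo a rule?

Segments that undergo a rule: /ɡ/ → [ɣ] (rule 1); /t/ → [ʔ] (rule 2); /d/ → [ð] (rule 1).
All other segments surface unchanged.

3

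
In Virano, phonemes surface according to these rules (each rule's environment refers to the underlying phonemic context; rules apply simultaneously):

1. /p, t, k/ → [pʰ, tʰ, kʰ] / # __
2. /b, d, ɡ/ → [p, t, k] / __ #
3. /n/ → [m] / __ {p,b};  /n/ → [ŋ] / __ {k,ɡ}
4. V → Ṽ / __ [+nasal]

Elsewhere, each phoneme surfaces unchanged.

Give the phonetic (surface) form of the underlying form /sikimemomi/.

[sikĩmẽmõmi]

/s/ (word-initial) is unaffected → [s].
/i/ (between /s/ and /k/) is in the target of rule 4 but the environment (before a nasal consonant) is not met → [i].
/k/ (between /i/ and /i/): rule 1 targets it, but not word-initially → unchanged [k].
/i/ (between /k/ and /m/) occurs before a nasal consonant → [ĩ] by rule 4.
/m/ (between /i/ and /e/) is unaffected → [m].
/e/ (between /m/ and /m/): before a nasal consonant, so rule 4 applies → [ẽ].
/m/ (between /e/ and /o/) is unaffected → [m].
/o/ (between /m/ and /m/) occurs before a nasal consonant → [õ] by rule 4.
/m/ stays [m].
/i/ (word-final): rule 4 targets it, but not before a nasal consonant → unchanged [i].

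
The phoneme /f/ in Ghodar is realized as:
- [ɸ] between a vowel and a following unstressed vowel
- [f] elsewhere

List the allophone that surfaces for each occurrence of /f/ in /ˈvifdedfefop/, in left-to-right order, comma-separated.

[f], [f], [ɸ]

Occurrence 1 (position 3): no conditioning environment matches → elsewhere allophone [f].
Occurrence 2 (position 7): no conditioning environment matches → elsewhere allophone [f].
Occurrence 3 (position 9): between a vowel and a following unstressed vowel → [ɸ].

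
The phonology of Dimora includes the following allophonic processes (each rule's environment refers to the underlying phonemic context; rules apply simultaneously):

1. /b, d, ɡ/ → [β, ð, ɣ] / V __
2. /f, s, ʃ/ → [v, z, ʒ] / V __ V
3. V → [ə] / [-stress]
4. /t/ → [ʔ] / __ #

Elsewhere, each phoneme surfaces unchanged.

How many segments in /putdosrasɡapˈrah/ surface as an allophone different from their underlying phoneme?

Segments that undergo a rule: /u/ → [ə] (rule 3); /o/ → [ə] (rule 3); /a/ → [ə] (rule 3); /a/ → [ə] (rule 3).
All other segments surface unchanged.

4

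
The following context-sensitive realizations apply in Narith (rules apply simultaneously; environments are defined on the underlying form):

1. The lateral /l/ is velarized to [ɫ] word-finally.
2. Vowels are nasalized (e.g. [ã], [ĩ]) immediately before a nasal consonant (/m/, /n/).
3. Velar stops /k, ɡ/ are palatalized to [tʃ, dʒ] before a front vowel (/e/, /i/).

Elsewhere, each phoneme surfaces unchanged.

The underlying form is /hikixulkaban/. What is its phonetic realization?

/h/ (word-initial) is unaffected → [h].
/i/ (between /h/ and /k/) fails the environment for rule 2, so it stays [i].
Rule 3 applies to /k/ (between /i/ and /i/: before a front vowel) → [tʃ].
/i/ (between /k/ and /x/) is in the target of rule 2 but the environment (before a nasal consonant) is not met → [i].
/x/ (between /i/ and /u/) is unaffected → [x].
/u/ (between /x/ and /l/) fails the environment for rule 2, so it stays [u].
/l/ (between /u/ and /k/): rule 1 targets it, but not word-finally → unchanged [l].
/k/ (between /l/ and /a/) is in the target of rule 3 but the environment (before a front vowel) is not met → [k].
/a/ — between /k/ and /b/; rule 2 does not apply here → [a].
/b/ (between /a/ and /a/) is unaffected → [b].
/a/ (between /b/ and /n/) occurs before a nasal consonant → [ã] by rule 2.
/n/ (word-final): no rule targets it → [n].

[hitʃixulkabãn]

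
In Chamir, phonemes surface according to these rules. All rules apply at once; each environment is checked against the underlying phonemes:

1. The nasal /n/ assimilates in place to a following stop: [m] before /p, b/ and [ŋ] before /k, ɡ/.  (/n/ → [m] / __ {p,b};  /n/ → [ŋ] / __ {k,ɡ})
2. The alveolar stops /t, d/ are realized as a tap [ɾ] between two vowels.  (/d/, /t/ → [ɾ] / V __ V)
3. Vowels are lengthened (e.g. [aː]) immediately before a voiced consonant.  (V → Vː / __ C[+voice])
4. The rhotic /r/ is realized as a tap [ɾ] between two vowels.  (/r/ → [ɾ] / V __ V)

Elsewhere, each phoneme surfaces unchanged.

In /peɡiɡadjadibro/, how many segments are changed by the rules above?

Segments that undergo a rule: /e/ → [eː] (rule 3); /i/ → [iː] (rule 3); /a/ → [aː] (rule 3); /a/ → [aː] (rule 3); /d/ → [ɾ] (rule 2); /i/ → [iː] (rule 3).
All other segments surface unchanged.

6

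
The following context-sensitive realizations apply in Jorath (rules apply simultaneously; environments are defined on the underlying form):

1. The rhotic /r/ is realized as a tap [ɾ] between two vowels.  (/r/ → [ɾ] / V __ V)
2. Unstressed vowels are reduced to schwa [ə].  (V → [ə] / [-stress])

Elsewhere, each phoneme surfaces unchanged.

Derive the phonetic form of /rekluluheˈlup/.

[rəklələhəˈlup]

/r/ (word-initial) fails the environment for rule 1, so it stays [r].
/e/ (between /r/ and /k/) occurs in an unstressed syllable → [ə] by rule 2.
/u/ (between /l/ and /l/) occurs in an unstressed syllable → [ə] by rule 2.
/u/ (between /l/ and /h/) occurs in an unstressed syllable → [ə] by rule 2.
/e/ meets the environment for rule 2 (in an unstressed syllable) → [ə].
/u/ (between /l/ and /p/) is in the target of rule 2 but the environment (in an unstressed syllable) is not met → [u].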